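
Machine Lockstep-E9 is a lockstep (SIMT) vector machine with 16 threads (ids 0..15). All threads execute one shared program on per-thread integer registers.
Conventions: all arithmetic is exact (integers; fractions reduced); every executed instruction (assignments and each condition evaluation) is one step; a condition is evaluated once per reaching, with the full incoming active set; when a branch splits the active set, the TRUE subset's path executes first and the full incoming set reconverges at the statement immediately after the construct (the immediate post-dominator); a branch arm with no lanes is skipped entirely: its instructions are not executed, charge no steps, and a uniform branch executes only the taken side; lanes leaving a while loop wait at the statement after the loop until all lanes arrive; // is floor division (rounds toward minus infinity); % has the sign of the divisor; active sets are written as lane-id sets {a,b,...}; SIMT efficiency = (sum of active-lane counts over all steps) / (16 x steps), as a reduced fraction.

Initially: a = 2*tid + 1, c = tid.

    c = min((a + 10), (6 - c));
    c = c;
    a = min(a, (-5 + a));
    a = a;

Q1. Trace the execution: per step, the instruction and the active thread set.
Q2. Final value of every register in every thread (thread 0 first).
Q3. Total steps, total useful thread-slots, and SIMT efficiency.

step 0: c <- min((a + 10), (6 - c))  {0,1,2,3,4,5,6,7,8,9,10,11,12,13,14,15}
step 1: c <- c                       {0,1,2,3,4,5,6,7,8,9,10,11,12,13,14,15}
step 2: a <- min(a, (-5 + a))        {0,1,2,3,4,5,6,7,8,9,10,11,12,13,14,15}
step 3: a <- a                       {0,1,2,3,4,5,6,7,8,9,10,11,12,13,14,15}

Answer: 4 steps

a: -4,-2,0,2,4,6,8,10,12,14,16,18,20,22,24,26
c: 6,5,4,3,2,1,0,-1,-2,-3,-4,-5,-6,-7,-8,-9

steps = 4; useful = 64; efficiency = 64/64 = 1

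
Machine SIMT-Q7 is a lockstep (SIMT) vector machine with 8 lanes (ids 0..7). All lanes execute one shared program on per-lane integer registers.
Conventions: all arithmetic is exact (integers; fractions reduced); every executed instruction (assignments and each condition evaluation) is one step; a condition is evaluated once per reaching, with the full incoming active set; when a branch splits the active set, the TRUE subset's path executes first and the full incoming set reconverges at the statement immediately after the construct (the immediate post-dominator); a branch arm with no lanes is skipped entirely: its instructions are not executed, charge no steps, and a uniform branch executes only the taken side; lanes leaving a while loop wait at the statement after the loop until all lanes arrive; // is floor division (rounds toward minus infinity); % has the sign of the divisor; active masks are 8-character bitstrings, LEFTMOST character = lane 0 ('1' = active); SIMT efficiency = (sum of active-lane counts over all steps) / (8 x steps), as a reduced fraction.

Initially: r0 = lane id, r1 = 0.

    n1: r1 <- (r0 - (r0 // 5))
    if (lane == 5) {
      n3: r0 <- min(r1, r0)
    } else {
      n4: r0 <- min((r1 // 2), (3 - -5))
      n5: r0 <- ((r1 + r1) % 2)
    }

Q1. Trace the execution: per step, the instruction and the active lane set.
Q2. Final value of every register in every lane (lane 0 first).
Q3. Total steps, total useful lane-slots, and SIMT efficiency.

step 0: r1 <- (r0 - (r0 // 5))       11111111
step 1: eval (lane == 5)             11111111
step 2: r0 <- min(r1, r0)            00000100
step 3: r0 <- min((r1 // 2), (3 - -5)) 11111011
step 4: r0 <- ((r1 + r1) % 2)        11111011

Answer: 5 steps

r0: 0,0,0,0,0,4,0,0
r1: 0,1,2,3,4,4,5,6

steps = 5; useful = 31; efficiency = 31/40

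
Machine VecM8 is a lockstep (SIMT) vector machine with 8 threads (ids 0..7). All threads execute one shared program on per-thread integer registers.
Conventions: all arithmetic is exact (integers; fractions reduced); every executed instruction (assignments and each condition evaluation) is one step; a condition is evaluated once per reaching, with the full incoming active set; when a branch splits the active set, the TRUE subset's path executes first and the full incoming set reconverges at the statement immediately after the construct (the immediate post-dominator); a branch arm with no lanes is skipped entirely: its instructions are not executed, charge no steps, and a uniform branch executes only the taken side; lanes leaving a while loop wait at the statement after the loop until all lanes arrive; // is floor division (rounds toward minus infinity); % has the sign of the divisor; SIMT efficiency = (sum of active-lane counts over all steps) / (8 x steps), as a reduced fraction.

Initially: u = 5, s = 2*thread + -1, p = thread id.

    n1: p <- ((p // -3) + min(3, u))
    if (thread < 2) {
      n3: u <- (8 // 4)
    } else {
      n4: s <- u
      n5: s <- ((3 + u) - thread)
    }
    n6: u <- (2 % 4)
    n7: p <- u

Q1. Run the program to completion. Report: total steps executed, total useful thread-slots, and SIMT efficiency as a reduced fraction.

Answer: 7 steps, 46 useful, 23/28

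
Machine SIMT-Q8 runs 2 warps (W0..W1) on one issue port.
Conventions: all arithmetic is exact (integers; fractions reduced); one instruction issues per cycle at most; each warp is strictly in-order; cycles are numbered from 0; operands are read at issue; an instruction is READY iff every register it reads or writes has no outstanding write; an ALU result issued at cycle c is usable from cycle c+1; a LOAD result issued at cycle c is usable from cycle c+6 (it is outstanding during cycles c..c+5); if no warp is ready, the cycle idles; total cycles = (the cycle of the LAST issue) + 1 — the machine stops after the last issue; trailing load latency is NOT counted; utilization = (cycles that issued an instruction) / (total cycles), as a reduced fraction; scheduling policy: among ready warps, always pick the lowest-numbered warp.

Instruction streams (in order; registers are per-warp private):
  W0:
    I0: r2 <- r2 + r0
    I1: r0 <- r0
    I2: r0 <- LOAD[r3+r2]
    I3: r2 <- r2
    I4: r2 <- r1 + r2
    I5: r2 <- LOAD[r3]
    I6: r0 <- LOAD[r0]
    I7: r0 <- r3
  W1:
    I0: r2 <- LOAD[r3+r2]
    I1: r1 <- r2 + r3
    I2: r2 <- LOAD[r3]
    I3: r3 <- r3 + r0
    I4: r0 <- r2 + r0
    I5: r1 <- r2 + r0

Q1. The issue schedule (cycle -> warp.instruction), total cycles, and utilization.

cycle 0: W0.I0
cycle 1: W0.I1
cycle 2: W0.I2
cycle 3: W0.I3
cycle 4: W0.I4
cycle 5: W0.I5
cycle 6: W1.I0
cycle 7: idle
cycle 8: W0.I6
cycle 9: idle
cycle 10: idle
cycle 11: idle
cycle 12: W1.I1
cycle 13: W1.I2
cycle 14: W0.I7
cycle 15: W1.I3
cycle 16: idle
cycle 17: idle
cycle 18: idle
cycle 19: W1.I4
cycle 20: W1.I5

Answer: 21 cycles, utilization 2/3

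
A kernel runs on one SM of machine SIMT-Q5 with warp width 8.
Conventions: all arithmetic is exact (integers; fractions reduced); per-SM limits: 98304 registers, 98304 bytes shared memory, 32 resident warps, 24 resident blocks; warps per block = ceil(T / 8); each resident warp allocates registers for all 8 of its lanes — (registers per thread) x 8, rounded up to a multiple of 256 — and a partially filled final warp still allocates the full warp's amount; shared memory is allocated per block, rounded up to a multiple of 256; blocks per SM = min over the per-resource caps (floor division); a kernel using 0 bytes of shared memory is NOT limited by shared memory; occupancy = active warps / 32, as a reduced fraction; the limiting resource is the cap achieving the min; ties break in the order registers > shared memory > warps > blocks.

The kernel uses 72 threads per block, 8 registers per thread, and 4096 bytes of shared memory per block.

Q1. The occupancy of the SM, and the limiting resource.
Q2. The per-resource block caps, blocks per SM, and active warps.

Answer: occupancy 27/32, limited by warps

registers: 42 blocks
shared memory: 24 blocks
warps: 3 blocks
blocks: 24 blocks

Answer: 3 blocks, 27 active warps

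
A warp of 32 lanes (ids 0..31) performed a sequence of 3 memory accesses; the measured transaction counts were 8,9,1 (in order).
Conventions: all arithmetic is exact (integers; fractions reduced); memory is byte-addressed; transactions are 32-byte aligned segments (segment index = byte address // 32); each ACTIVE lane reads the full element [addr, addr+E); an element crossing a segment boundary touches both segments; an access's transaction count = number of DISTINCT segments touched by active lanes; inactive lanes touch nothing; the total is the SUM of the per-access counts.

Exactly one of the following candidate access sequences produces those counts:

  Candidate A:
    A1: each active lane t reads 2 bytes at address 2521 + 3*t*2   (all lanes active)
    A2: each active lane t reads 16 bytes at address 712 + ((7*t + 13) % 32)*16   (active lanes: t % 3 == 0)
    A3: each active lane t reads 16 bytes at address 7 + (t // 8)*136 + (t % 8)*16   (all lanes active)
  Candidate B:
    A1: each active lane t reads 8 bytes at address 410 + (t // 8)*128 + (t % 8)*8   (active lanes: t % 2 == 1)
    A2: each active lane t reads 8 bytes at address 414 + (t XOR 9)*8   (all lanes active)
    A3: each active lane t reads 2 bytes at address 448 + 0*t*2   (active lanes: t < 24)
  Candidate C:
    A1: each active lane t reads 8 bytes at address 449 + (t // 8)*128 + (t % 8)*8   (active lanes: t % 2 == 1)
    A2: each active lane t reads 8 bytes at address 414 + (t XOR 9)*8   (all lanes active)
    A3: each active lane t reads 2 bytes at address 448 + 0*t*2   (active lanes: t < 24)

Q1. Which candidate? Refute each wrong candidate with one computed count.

A: A1 gives 7 transactions, not 8
C: A1 gives 12 transactions, not 8
B: all counts match (8,9,1)

Answer: B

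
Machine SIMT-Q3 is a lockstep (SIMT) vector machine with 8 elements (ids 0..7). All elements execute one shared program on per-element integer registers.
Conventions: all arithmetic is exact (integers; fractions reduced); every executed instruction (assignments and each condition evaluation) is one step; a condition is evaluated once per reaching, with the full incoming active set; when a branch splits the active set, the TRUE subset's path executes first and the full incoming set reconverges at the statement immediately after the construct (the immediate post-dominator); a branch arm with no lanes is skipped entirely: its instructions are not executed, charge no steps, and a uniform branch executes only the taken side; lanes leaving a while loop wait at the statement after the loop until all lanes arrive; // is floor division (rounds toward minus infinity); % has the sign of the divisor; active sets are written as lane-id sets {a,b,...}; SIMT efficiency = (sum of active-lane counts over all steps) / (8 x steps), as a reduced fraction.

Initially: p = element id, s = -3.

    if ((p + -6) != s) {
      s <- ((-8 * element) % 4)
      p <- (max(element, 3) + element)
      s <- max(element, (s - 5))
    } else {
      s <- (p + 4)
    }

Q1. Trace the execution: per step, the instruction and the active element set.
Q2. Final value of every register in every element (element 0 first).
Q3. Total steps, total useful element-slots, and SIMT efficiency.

step 0: eval ((p + -6) != s)         {0,1,2,3,4,5,6,7}
step 1: s <- ((-8 * element) % 4)    {0,1,2,4,5,6,7}
step 2: p <- (max(element, 3) + element) {0,1,2,4,5,6,7}
step 3: s <- max(element, (s - 5))   {0,1,2,4,5,6,7}
step 4: s <- (p + 4)                 {3}

Answer: 5 steps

p: 3,4,5,3,8,10,12,14
s: 0,1,2,7,4,5,6,7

steps = 5; useful = 30; efficiency = 30/40 = 3/4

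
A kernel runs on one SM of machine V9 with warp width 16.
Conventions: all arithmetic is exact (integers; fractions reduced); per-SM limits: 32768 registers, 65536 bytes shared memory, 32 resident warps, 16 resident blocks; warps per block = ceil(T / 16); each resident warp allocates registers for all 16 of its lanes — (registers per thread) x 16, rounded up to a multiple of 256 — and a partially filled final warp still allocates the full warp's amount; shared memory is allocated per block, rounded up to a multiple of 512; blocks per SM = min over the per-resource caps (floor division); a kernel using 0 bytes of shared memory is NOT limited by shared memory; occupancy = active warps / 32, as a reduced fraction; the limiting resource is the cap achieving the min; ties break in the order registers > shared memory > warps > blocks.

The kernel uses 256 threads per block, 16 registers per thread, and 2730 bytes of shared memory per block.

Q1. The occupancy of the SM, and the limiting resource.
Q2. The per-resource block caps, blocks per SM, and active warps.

Answer: occupancy 1, limited by warps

registers: 8 blocks
shared memory: 21 blocks
warps: 2 blocks
blocks: 16 blocks

Answer: 2 blocks, 32 active warps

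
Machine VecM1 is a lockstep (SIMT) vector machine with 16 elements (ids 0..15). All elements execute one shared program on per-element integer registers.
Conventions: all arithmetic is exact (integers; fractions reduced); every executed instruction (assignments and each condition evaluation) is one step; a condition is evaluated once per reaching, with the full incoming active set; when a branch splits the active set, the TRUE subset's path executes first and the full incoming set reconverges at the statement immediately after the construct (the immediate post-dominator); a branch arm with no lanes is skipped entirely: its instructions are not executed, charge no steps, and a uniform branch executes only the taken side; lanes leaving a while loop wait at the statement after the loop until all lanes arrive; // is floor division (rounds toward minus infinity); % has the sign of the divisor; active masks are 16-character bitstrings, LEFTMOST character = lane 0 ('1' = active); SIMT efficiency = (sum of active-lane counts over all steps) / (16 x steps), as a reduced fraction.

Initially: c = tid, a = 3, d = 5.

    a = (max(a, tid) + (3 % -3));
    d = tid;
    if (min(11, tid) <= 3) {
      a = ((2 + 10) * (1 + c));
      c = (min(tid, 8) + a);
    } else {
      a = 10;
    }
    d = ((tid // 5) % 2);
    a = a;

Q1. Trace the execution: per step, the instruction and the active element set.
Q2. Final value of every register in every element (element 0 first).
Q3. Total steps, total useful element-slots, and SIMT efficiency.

step 0: a <- (max(a, tid) + (3 % -3)) 1111111111111111
step 1: d <- tid                     1111111111111111
step 2: eval (min(11, tid) <= 3)     1111111111111111
step 3: a <- ((2 + 10) * (1 + c))    1111000000000000
step 4: c <- (min(tid, 8) + a)       1111000000000000
step 5: a <- 10                      0000111111111111
step 6: d <- ((tid // 5) % 2)        1111111111111111
step 7: a <- a                       1111111111111111

Answer: 8 steps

c: 12,25,38,51,4,5,6,7,8,9,10,11,12,13,14,15
a: 12,24,36,48,10,10,10,10,10,10,10,10,10,10,10,10
d: 0,0,0,0,0,1,1,1,1,1,0,0,0,0,0,1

steps = 8; useful = 100; efficiency = 100/128 = 25/32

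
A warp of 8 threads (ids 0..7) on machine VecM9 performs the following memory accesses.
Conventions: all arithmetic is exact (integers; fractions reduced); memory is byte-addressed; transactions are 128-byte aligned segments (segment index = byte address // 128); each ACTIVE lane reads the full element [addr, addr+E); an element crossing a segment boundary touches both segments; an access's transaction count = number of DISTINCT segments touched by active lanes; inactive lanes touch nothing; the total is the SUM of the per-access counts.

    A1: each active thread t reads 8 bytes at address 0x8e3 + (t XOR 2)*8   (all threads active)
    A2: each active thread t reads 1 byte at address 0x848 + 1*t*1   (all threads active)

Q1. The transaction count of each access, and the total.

A1: 2 transactions
A2: 1 transaction

Answer: 2,1; total 3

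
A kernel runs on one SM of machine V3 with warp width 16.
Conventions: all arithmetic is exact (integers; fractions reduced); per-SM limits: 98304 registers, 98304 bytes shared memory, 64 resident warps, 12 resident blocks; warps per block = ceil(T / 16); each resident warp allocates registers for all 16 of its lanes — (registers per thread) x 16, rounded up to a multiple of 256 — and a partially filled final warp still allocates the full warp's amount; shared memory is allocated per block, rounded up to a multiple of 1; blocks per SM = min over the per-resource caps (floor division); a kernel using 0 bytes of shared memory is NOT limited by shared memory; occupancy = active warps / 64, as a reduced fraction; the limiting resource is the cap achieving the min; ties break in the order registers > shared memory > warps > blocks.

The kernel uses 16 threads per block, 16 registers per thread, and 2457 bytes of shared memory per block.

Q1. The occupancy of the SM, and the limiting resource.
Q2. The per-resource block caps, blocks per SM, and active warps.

Answer: occupancy 3/16, limited by blocks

registers: 384 blocks
shared memory: 40 blocks
warps: 64 blocks
blocks: 12 blocks

Answer: 12 blocks, 12 active warps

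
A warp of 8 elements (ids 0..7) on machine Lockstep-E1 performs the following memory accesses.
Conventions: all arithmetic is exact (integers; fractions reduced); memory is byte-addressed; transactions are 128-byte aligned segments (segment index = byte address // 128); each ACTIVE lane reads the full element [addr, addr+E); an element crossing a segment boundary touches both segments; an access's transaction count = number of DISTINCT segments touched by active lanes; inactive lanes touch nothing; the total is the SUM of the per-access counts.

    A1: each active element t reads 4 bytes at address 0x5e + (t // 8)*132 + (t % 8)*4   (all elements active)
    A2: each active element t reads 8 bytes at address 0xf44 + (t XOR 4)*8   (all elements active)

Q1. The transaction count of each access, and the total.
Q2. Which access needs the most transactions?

A1: 1 transaction
A2: 2 transactions

Answer: 1,2; total 3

Answer: A2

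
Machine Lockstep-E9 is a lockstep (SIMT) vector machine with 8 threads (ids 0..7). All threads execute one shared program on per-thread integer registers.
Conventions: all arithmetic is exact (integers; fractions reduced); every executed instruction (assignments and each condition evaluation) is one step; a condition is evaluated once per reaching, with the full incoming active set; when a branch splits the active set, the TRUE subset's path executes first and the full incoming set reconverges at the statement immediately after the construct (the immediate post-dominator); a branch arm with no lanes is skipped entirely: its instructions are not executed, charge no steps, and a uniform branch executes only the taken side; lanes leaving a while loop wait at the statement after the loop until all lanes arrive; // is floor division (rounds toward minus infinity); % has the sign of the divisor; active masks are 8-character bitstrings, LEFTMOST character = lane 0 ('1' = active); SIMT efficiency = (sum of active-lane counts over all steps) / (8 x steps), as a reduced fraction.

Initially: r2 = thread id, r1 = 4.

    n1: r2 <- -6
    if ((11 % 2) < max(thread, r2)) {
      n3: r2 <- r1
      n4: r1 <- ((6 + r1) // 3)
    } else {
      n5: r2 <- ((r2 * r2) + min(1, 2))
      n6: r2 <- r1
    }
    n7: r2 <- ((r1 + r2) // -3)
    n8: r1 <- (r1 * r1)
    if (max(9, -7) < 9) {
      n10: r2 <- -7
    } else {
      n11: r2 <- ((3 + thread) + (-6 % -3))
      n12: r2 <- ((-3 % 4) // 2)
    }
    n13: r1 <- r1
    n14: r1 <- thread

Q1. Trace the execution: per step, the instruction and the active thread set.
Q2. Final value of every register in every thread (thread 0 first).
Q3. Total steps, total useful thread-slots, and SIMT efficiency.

step 0: r2 <- -6                     11111111
step 1: eval ((11 % 2) < max(thread, r2)) 11111111
step 2: r2 <- r1                     00111111
step 3: r1 <- ((6 + r1) // 3)        00111111
step 4: r2 <- ((r2 * r2) + min(1, 2)) 11000000
step 5: r2 <- r1                     11000000
step 6: r2 <- ((r1 + r2) // -3)      11111111
step 7: r1 <- (r1 * r1)              11111111
step 8: eval (max(9, -7) < 9)        11111111
step 9: r2 <- ((3 + thread) + (-6 % -3)) 11111111
step 10: r2 <- ((-3 % 4) // 2)        11111111
step 11: r1 <- r1                     11111111
step 12: r1 <- thread                 11111111

Answer: 13 steps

r2: 0,0,0,0,0,0,0,0
r1: 0,1,2,3,4,5,6,7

steps = 13; useful = 88; efficiency = 88/104 = 11/13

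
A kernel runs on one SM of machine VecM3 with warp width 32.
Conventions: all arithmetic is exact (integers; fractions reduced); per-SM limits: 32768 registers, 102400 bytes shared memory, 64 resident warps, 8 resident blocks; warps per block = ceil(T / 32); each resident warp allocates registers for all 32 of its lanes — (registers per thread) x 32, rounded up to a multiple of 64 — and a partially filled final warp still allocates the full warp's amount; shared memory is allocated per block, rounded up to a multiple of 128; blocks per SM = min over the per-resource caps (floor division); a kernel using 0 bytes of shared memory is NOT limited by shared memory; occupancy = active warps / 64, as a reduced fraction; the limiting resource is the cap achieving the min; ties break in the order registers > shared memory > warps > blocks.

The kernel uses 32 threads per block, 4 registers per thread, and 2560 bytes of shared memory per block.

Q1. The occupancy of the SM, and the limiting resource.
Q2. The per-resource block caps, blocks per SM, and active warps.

Answer: occupancy 1/8, limited by blocks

registers: 256 blocks
shared memory: 40 blocks
warps: 64 blocks
blocks: 8 blocks

Answer: 8 blocks, 8 active warps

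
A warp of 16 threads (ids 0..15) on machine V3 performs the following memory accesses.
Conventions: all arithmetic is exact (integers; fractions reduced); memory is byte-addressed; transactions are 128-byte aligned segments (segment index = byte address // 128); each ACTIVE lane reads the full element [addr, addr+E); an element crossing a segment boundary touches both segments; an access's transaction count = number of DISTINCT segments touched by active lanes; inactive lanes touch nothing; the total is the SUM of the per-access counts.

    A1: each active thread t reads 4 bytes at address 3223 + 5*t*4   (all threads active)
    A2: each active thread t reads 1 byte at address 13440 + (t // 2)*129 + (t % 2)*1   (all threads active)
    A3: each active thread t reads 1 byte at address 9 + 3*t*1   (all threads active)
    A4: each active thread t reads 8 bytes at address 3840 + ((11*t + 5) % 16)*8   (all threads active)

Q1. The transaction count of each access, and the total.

A1: 3 transactions
A2: 8 transactions
A3: 1 transaction
A4: 1 transaction

Answer: 3,8,1,1; total 13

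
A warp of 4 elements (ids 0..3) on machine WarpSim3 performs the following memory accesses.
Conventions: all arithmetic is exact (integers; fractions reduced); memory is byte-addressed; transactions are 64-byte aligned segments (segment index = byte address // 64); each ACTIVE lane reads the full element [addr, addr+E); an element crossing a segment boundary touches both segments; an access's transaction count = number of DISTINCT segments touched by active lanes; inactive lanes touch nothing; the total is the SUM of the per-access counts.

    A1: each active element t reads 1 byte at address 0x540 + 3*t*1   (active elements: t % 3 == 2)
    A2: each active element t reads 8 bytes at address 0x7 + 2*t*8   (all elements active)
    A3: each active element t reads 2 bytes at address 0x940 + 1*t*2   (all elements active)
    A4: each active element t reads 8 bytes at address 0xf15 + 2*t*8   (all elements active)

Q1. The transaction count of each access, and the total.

A1: 1 transaction
A2: 1 transaction
A3: 1 transaction
A4: 2 transactions

Answer: 1,1,1,2; total 5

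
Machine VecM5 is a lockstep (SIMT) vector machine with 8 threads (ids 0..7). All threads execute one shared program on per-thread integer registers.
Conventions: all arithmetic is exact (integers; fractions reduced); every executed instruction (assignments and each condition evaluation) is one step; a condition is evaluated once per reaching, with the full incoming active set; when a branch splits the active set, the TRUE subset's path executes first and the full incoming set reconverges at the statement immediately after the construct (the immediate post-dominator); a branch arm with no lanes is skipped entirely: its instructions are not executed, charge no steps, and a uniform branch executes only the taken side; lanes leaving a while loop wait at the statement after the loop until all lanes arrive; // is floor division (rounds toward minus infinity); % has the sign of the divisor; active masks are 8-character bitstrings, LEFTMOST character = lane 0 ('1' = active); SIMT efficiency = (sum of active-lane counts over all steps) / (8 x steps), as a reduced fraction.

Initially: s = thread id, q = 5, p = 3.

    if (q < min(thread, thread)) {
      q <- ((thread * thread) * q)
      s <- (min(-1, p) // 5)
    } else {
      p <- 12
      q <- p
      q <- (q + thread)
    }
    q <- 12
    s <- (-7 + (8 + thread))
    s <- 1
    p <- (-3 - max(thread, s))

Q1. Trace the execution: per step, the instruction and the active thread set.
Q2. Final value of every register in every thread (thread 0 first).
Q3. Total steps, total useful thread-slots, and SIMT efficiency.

step 0: eval (q < min(thread, thread)) 11111111
step 1: q <- ((thread * thread) * q) 00000011
step 2: s <- (min(-1, p) // 5)       00000011
step 3: p <- 12                      11111100
step 4: q <- p                       11111100
step 5: q <- (q + thread)            11111100
step 6: q <- 12                      11111111
step 7: s <- (-7 + (8 + thread))     11111111
step 8: s <- 1                       11111111
step 9: p <- (-3 - max(thread, s))   11111111

Answer: 10 steps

s: 1,1,1,1,1,1,1,1
q: 12,12,12,12,12,12,12,12
p: -4,-4,-5,-6,-7,-8,-9,-10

steps = 10; useful = 62; efficiency = 62/80 = 31/40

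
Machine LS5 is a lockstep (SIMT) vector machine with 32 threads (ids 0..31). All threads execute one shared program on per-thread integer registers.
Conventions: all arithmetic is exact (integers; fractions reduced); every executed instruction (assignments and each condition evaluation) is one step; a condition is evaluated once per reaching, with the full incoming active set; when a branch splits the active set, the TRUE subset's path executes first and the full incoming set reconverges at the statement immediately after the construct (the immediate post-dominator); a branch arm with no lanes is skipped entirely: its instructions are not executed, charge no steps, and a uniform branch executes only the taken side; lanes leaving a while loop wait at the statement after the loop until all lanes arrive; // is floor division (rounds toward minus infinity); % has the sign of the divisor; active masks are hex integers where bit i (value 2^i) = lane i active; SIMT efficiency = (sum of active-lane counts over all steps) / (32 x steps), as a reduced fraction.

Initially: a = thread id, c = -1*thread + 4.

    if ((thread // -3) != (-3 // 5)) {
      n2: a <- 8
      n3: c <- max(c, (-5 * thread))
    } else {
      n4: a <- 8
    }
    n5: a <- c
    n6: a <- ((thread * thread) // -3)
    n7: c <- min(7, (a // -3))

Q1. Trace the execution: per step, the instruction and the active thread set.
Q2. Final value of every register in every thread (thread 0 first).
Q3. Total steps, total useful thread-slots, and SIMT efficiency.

step 0: eval ((thread // -3) != (-3 // 5)) 0xffffffff
step 1: a <- 8                       0xfffffff1
step 2: c <- max(c, (-5 * thread))   0xfffffff1
step 3: a <- 8                       0x0000000e
step 4: a <- c                       0xffffffff
step 5: a <- ((thread * thread) // -3) 0xffffffff
step 6: c <- min(7, (a // -3))       0xffffffff

Answer: 7 steps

a: 0,-1,-2,-3,-6,-9,-12,-17,-22,-27,-34,-41,-48,-57,-66,-75,-86,-97,-108,-121,-134,-147,-162,-177,-192,-209,-226,-243,-262,-281,-300,-321
c: 0,0,0,1,2,3,4,5,7,7,7,7,7,7,7,7,7,7,7,7,7,7,7,7,7,7,7,7,7,7,7,7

steps = 7; useful = 189; efficiency = 189/224 = 27/32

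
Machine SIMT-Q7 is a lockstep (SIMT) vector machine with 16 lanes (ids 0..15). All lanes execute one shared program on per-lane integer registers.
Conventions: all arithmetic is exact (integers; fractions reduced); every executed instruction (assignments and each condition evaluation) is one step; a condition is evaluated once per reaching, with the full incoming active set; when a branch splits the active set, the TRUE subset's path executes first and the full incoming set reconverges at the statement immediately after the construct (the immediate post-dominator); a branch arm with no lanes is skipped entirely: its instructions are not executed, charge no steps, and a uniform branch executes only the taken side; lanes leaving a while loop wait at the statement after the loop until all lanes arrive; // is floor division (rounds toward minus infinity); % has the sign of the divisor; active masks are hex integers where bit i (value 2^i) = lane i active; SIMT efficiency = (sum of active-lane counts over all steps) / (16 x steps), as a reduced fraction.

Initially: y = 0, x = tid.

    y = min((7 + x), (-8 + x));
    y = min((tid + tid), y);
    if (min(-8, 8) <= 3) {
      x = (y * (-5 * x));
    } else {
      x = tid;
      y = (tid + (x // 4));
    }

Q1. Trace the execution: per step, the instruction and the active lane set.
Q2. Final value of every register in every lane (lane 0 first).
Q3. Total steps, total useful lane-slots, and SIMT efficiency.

step 0: y <- min((7 + x), (-8 + x))  0xffff
step 1: y <- min((tid + tid), y)     0xffff
step 2: eval (min(-8, 8) <= 3)       0xffff
step 3: x <- (y * (-5 * x))          0xffff

Answer: 4 steps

y: -8,-7,-6,-5,-4,-3,-2,-1,0,1,2,3,4,5,6,7
x: 0,35,60,75,80,75,60,35,0,-45,-100,-165,-240,-325,-420,-525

steps = 4; useful = 64; efficiency = 64/64 = 1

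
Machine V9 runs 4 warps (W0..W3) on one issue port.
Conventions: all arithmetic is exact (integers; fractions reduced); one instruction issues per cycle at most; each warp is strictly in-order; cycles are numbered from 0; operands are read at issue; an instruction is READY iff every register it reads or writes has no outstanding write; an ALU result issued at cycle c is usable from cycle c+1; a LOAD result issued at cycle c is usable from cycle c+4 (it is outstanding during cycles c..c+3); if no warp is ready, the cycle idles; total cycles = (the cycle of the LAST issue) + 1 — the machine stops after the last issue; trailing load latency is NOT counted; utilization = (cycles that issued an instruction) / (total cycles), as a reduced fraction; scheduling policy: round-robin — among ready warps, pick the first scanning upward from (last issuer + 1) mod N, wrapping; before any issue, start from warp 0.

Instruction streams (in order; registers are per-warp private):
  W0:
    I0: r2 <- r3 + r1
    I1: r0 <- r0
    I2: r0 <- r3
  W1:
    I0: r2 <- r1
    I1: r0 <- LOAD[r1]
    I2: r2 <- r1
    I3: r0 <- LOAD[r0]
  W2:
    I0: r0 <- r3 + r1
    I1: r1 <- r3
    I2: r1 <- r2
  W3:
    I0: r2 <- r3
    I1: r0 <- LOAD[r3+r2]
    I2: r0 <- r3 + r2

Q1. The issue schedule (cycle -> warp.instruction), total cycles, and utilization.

cycle 0: W0.I0
cycle 1: W1.I0
cycle 2: W2.I0
cycle 3: W3.I0
cycle 4: W0.I1
cycle 5: W1.I1
cycle 6: W2.I1
cycle 7: W3.I1
cycle 8: W0.I2
cycle 9: W1.I2
cycle 10: W2.I2
cycle 11: W3.I2
cycle 12: W1.I3

Answer: 13 cycles, utilization 1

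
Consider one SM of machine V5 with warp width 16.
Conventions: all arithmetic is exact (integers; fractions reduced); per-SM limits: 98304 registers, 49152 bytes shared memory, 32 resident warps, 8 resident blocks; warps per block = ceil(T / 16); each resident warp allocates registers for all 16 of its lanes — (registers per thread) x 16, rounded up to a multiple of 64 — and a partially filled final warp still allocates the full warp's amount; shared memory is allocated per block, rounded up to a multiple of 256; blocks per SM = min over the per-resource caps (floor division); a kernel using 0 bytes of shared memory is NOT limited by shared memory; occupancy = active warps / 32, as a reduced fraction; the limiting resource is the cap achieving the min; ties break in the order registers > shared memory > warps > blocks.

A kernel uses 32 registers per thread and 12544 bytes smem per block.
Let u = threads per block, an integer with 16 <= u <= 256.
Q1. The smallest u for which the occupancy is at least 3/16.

Answer: u = 17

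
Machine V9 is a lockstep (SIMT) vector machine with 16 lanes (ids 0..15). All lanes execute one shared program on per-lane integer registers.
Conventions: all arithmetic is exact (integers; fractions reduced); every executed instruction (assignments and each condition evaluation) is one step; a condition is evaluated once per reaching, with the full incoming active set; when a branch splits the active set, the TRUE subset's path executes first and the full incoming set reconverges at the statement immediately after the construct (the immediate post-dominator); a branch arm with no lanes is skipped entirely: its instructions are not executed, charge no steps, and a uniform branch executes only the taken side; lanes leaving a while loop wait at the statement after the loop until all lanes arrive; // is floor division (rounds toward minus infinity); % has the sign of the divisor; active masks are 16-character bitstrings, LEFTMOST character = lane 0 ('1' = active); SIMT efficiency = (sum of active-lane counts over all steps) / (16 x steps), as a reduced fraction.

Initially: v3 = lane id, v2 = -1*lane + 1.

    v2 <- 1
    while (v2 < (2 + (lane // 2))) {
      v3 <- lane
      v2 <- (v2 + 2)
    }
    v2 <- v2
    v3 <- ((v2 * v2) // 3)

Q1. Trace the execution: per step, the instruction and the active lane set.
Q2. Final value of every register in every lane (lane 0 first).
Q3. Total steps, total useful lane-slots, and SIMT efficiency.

step 0: v2 <- 1                      1111111111111111
step 1: eval (v2 < (2 + (lane // 2))) 1111111111111111
step 2: v3 <- lane                   1111111111111111
step 3: v2 <- (v2 + 2)               1111111111111111
step 4: eval (v2 < (2 + (lane // 2))) 1111111111111111
step 5: v3 <- lane                   0000111111111111
step 6: v2 <- (v2 + 2)               0000111111111111
step 7: eval (v2 < (2 + (lane // 2))) 0000111111111111
step 8: v3 <- lane                   0000000011111111
step 9: v2 <- (v2 + 2)               0000000011111111
step 10: eval (v2 < (2 + (lane // 2))) 0000000011111111
step 11: v3 <- lane                   0000000000001111
step 12: v2 <- (v2 + 2)               0000000000001111
step 13: eval (v2 < (2 + (lane // 2))) 0000000000001111
step 14: v2 <- v2                     1111111111111111
step 15: v3 <- ((v2 * v2) // 3)       1111111111111111

Answer: 16 steps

v3: 3,3,3,3,8,8,8,8,16,16,16,16,27,27,27,27
v2: 3,3,3,3,5,5,5,5,7,7,7,7,9,9,9,9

steps = 16; useful = 184; efficiency = 184/256 = 23/32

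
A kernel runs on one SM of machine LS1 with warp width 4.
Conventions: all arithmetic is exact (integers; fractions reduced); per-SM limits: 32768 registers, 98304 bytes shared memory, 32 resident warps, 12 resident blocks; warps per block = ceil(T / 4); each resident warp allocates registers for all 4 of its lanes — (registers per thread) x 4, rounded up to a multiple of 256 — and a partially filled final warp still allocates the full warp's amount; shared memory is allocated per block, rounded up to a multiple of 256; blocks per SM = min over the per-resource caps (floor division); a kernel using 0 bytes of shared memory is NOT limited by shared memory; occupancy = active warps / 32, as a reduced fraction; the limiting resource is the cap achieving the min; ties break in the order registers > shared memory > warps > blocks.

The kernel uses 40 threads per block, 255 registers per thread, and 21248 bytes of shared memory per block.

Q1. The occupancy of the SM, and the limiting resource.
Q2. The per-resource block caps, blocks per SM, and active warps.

Answer: occupancy 15/16, limited by registers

registers: 3 blocks
shared memory: 4 blocks
warps: 3 blocks
blocks: 12 blocks

Answer: 3 blocks, 30 active warps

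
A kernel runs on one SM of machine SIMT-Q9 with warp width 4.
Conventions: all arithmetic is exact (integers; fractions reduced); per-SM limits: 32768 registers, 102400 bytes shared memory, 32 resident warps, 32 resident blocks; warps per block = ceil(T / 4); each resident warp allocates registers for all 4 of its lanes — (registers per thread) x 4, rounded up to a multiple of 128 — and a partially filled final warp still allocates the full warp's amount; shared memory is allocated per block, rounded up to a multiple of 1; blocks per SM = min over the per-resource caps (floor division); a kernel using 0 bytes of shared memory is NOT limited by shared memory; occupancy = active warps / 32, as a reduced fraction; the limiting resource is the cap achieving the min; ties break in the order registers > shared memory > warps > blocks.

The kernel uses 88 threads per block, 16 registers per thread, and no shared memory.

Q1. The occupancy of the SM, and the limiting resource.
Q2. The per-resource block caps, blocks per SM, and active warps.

Answer: occupancy 11/16, limited by warps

registers: 11 blocks
shared memory: no limit (kernel uses none)
warps: 1 block
blocks: 32 blocks

Answer: 1 block, 22 active warps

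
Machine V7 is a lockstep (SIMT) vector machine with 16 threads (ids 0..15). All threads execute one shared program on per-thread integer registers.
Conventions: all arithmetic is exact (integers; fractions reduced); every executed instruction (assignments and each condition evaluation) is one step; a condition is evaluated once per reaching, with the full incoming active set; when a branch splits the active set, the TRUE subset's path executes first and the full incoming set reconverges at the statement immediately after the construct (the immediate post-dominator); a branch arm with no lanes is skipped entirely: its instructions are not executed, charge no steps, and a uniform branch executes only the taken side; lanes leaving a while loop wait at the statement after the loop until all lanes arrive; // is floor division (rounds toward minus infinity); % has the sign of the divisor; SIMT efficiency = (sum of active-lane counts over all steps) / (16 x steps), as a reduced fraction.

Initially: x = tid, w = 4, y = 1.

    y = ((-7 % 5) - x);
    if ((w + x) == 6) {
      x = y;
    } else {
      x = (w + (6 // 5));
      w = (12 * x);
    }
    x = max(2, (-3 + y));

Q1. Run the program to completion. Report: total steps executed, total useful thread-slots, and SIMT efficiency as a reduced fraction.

Answer: 6 steps, 79 useful, 79/96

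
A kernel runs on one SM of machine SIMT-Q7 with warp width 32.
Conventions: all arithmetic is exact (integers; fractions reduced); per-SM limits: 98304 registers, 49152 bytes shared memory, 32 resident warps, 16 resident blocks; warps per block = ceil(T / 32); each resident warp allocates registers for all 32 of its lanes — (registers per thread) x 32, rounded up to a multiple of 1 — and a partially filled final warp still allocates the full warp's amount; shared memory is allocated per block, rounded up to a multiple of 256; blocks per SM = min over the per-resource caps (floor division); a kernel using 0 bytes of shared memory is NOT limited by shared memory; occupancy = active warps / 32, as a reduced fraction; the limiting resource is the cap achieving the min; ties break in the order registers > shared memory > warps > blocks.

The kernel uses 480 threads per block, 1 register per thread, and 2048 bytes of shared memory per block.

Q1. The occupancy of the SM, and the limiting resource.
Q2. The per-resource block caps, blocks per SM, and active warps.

Answer: occupancy 15/16, limited by warps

registers: 204 blocks
shared memory: 24 blocks
warps: 2 blocks
blocks: 16 blocks

Answer: 2 blocks, 30 active warps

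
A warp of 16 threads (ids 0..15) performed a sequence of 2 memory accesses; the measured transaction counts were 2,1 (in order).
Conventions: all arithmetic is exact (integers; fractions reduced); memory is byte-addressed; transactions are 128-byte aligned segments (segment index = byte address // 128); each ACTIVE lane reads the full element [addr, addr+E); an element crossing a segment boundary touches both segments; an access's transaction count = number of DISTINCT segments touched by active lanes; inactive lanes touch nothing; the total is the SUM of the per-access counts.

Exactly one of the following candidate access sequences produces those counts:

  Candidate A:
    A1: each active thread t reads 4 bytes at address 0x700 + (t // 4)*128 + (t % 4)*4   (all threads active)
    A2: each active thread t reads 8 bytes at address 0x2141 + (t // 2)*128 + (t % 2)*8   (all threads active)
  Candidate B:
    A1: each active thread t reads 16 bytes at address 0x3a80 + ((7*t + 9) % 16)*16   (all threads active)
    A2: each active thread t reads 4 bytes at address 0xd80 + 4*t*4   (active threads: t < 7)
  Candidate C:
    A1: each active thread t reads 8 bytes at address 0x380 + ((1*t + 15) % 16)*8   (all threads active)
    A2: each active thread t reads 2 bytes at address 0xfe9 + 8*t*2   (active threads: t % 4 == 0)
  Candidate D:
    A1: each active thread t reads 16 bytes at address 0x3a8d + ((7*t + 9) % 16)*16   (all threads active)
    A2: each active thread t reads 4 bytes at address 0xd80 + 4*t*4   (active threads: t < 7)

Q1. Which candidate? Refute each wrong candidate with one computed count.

A: A1 gives 4 transactions, not 2
C: A1 gives 1 transaction, not 2
D: A1 gives 3 transactions, not 2
B: all counts match (2,1)

Answer: B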